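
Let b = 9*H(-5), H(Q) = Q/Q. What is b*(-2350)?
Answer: -21150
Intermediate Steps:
H(Q) = 1
b = 9 (b = 9*1 = 9)
b*(-2350) = 9*(-2350) = -21150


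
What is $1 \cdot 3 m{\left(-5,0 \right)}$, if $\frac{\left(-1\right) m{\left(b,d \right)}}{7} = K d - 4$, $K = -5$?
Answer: $84$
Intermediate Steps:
$m{\left(b,d \right)} = 28 + 35 d$ ($m{\left(b,d \right)} = - 7 \left(- 5 d - 4\right) = - 7 \left(-4 - 5 d\right) = 28 + 35 d$)
$1 \cdot 3 m{\left(-5,0 \right)} = 1 \cdot 3 \left(28 + 35 \cdot 0\right) = 3 \left(28 + 0\right) = 3 \cdot 28 = 84$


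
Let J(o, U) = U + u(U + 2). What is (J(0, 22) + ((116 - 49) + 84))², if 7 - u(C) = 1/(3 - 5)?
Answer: 130321/4 ≈ 32580.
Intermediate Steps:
u(C) = 15/2 (u(C) = 7 - 1/(3 - 5) = 7 - 1/(-2) = 7 - 1*(-½) = 7 + ½ = 15/2)
J(o, U) = 15/2 + U (J(o, U) = U + 15/2 = 15/2 + U)
(J(0, 22) + ((116 - 49) + 84))² = ((15/2 + 22) + ((116 - 49) + 84))² = (59/2 + (67 + 84))² = (59/2 + 151)² = (361/2)² = 130321/4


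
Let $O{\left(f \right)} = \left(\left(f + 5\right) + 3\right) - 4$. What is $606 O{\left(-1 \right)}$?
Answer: $1818$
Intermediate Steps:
$O{\left(f \right)} = 4 + f$ ($O{\left(f \right)} = \left(\left(5 + f\right) + 3\right) - 4 = \left(8 + f\right) - 4 = 4 + f$)
$606 O{\left(-1 \right)} = 606 \left(4 - 1\right) = 606 \cdot 3 = 1818$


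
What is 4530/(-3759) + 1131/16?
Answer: 1392983/20048 ≈ 69.482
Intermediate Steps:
4530/(-3759) + 1131/16 = 4530*(-1/3759) + 1131*(1/16) = -1510/1253 + 1131/16 = 1392983/20048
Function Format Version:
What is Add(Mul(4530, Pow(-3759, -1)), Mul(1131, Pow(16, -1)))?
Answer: Rational(1392983, 20048) ≈ 69.482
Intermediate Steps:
Add(Mul(4530, Pow(-3759, -1)), Mul(1131, Pow(16, -1))) = Add(Mul(4530, Rational(-1, 3759)), Mul(1131, Rational(1, 16))) = Add(Rational(-1510, 1253), Rational(1131, 16)) = Rational(1392983, 20048)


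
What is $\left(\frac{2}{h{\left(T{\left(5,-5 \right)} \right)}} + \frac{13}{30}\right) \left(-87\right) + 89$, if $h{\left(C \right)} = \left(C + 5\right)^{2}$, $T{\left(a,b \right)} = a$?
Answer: $\frac{1239}{25} \approx 49.56$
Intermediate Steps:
$h{\left(C \right)} = \left(5 + C\right)^{2}$
$\left(\frac{2}{h{\left(T{\left(5,-5 \right)} \right)}} + \frac{13}{30}\right) \left(-87\right) + 89 = \left(\frac{2}{\left(5 + 5\right)^{2}} + \frac{13}{30}\right) \left(-87\right) + 89 = \left(\frac{2}{10^{2}} + 13 \cdot \frac{1}{30}\right) \left(-87\right) + 89 = \left(\frac{2}{100} + \frac{13}{30}\right) \left(-87\right) + 89 = \left(2 \cdot \frac{1}{100} + \frac{13}{30}\right) \left(-87\right) + 89 = \left(\frac{1}{50} + \frac{13}{30}\right) \left(-87\right) + 89 = \frac{34}{75} \left(-87\right) + 89 = - \frac{986}{25} + 89 = \frac{1239}{25}$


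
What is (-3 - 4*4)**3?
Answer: -6859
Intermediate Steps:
(-3 - 4*4)**3 = (-3 - 16)**3 = (-19)**3 = -6859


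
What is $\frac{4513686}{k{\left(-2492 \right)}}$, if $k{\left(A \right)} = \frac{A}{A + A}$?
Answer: $9027372$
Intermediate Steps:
$k{\left(A \right)} = \frac{1}{2}$ ($k{\left(A \right)} = \frac{A}{2 A} = A \frac{1}{2 A} = \frac{1}{2}$)
$\frac{4513686}{k{\left(-2492 \right)}} = 4513686 \frac{1}{\frac{1}{2}} = 4513686 \cdot 2 = 9027372$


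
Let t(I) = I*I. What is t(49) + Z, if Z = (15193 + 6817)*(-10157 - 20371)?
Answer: -671918879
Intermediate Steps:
t(I) = I²
Z = -671921280 (Z = 22010*(-30528) = -671921280)
t(49) + Z = 49² - 671921280 = 2401 - 671921280 = -671918879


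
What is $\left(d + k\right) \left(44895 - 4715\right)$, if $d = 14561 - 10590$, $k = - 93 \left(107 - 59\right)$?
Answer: $-19808740$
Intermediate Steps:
$k = -4464$ ($k = \left(-93\right) 48 = -4464$)
$d = 3971$
$\left(d + k\right) \left(44895 - 4715\right) = \left(3971 - 4464\right) \left(44895 - 4715\right) = \left(-493\right) 40180 = -19808740$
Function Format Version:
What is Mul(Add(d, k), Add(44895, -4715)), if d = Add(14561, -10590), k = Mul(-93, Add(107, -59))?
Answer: -19808740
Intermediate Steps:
k = -4464 (k = Mul(-93, 48) = -4464)
d = 3971
Mul(Add(d, k), Add(44895, -4715)) = Mul(Add(3971, -4464), Add(44895, -4715)) = Mul(-493, 40180) = -19808740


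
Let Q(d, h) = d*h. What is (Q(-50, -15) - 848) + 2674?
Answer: 2576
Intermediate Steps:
(Q(-50, -15) - 848) + 2674 = (-50*(-15) - 848) + 2674 = (750 - 848) + 2674 = -98 + 2674 = 2576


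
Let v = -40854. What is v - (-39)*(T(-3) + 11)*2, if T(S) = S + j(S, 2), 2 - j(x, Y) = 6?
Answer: -40542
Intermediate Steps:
j(x, Y) = -4 (j(x, Y) = 2 - 1*6 = 2 - 6 = -4)
T(S) = -4 + S (T(S) = S - 4 = -4 + S)
v - (-39)*(T(-3) + 11)*2 = -40854 - (-39)*((-4 - 3) + 11)*2 = -40854 - (-39)*(-7 + 11)*2 = -40854 - (-39)*4*2 = -40854 - (-39)*8 = -40854 - 1*(-312) = -40854 + 312 = -40542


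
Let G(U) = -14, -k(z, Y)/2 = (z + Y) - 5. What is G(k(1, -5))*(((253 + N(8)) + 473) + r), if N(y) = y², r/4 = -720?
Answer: 29260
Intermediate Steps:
r = -2880 (r = 4*(-720) = -2880)
k(z, Y) = 10 - 2*Y - 2*z (k(z, Y) = -2*((z + Y) - 5) = -2*((Y + z) - 5) = -2*(-5 + Y + z) = 10 - 2*Y - 2*z)
G(k(1, -5))*(((253 + N(8)) + 473) + r) = -14*(((253 + 8²) + 473) - 2880) = -14*(((253 + 64) + 473) - 2880) = -14*((317 + 473) - 2880) = -14*(790 - 2880) = -14*(-2090) = 29260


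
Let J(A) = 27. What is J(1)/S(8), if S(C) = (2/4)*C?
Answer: 27/4 ≈ 6.7500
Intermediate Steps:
S(C) = C/2 (S(C) = (2*(¼))*C = C/2)
J(1)/S(8) = 27/(((½)*8)) = 27/4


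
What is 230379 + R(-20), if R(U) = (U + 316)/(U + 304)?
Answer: 16356983/71 ≈ 2.3038e+5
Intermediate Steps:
R(U) = (316 + U)/(304 + U)
230379 + R(-20) = 230379 + (316 - 20)/(304 - 20) = 230379 + 296/284 = 230379 + (1/284)*296 = 230379 + 74/71 = 16356983/71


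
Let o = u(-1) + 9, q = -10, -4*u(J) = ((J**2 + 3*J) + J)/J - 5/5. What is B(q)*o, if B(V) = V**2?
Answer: 850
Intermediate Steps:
u(J) = 1/4 - (J**2 + 4*J)/(4*J) (u(J) = -(((J**2 + 3*J) + J)/J - 5/5)/4 = -((J**2 + 4*J)/J - 5*1/5)/4 = -((J**2 + 4*J)/J - 1)/4 = -(-1 + (J**2 + 4*J)/J)/4 = 1/4 - (J**2 + 4*J)/(4*J))
o = 17/2 (o = (-3/4 - 1/4*(-1)) + 9 = (-3/4 + 1/4) + 9 = -1/2 + 9 = 17/2 ≈ 8.5000)
B(q)*o = (-10)**2*(17/2) = 100*(17/2) = 850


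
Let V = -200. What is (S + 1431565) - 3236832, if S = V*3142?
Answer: -2433667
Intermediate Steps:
S = -628400 (S = -200*3142 = -628400)
(S + 1431565) - 3236832 = (-628400 + 1431565) - 3236832 = 803165 - 3236832 = -2433667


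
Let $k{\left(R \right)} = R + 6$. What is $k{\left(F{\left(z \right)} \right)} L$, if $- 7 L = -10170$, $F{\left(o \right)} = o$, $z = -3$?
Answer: $\frac{30510}{7} \approx 4358.6$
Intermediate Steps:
$L = \frac{10170}{7}$ ($L = \left(- \frac{1}{7}\right) \left(-10170\right) = \frac{10170}{7} \approx 1452.9$)
$k{\left(R \right)} = 6 + R$
$k{\left(F{\left(z \right)} \right)} L = \left(6 - 3\right) \frac{10170}{7} = 3 \cdot \frac{10170}{7} = \frac{30510}{7}$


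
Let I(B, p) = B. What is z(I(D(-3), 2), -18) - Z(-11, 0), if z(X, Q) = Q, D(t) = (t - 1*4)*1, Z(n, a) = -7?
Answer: -11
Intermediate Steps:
D(t) = -4 + t (D(t) = (t - 4)*1 = (-4 + t)*1 = -4 + t)
z(I(D(-3), 2), -18) - Z(-11, 0) = -18 - 1*(-7) = -18 + 7 = -11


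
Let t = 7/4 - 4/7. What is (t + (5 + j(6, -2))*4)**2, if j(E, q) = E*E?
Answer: 21390625/784 ≈ 27284.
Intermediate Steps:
j(E, q) = E**2
t = 33/28 (t = 7*(1/4) - 4*1/7 = 7/4 - 4/7 = 33/28 ≈ 1.1786)
(t + (5 + j(6, -2))*4)**2 = (33/28 + (5 + 6**2)*4)**2 = (33/28 + (5 + 36)*4)**2 = (33/28 + 41*4)**2 = (33/28 + 164)**2 = (4625/28)**2 = 21390625/784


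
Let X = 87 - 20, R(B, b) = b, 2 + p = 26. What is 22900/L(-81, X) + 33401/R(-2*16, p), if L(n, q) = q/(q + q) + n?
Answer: 4278361/3864 ≈ 1107.2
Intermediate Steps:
p = 24 (p = -2 + 26 = 24)
X = 67
L(n, q) = 1/2 + n (L(n, q) = q/((2*q)) + n = (1/(2*q))*q + n = 1/2 + n)
22900/L(-81, X) + 33401/R(-2*16, p) = 22900/(1/2 - 81) + 33401/24 = 22900/(-161/2) + 33401*(1/24) = 22900*(-2/161) + 33401/24 = -45800/161 + 33401/24 = 4278361/3864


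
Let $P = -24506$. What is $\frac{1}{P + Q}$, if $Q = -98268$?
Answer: $- \frac{1}{122774} \approx -8.145 \cdot 10^{-6}$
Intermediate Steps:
$\frac{1}{P + Q} = \frac{1}{-24506 - 98268} = \frac{1}{-122774} = - \frac{1}{122774}$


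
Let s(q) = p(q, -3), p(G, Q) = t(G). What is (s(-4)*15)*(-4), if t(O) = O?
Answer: 240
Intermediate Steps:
p(G, Q) = G
s(q) = q
(s(-4)*15)*(-4) = -4*15*(-4) = -60*(-4) = 240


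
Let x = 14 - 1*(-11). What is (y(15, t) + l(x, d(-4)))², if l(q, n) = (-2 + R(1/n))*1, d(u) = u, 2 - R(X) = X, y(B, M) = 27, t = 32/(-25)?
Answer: 11881/16 ≈ 742.56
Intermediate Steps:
t = -32/25 (t = 32*(-1/25) = -32/25 ≈ -1.2800)
R(X) = 2 - X
x = 25 (x = 14 + 11 = 25)
l(q, n) = -1/n (l(q, n) = (-2 + (2 - 1/n))*1 = -1/n*1 = -1/n)
(y(15, t) + l(x, d(-4)))² = (27 - 1/(-4))² = (27 - 1*(-¼))² = (27 + ¼)² = (109/4)² = 11881/16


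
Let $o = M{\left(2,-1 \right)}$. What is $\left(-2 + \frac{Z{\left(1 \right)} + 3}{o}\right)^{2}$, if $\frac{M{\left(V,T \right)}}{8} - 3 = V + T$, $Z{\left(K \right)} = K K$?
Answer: $\frac{225}{64} \approx 3.5156$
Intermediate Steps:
$Z{\left(K \right)} = K^{2}$
$M{\left(V,T \right)} = 24 + 8 T + 8 V$ ($M{\left(V,T \right)} = 24 + 8 \left(V + T\right) = 24 + 8 \left(T + V\right) = 24 + \left(8 T + 8 V\right) = 24 + 8 T + 8 V$)
$o = 32$ ($o = 24 + 8 \left(-1\right) + 8 \cdot 2 = 24 - 8 + 16 = 32$)
$\left(-2 + \frac{Z{\left(1 \right)} + 3}{o}\right)^{2} = \left(-2 + \frac{1^{2} + 3}{32}\right)^{2} = \left(-2 + \left(1 + 3\right) \frac{1}{32}\right)^{2} = \left(-2 + 4 \cdot \frac{1}{32}\right)^{2} = \left(-2 + \frac{1}{8}\right)^{2} = \left(- \frac{15}{8}\right)^{2} = \frac{225}{64}$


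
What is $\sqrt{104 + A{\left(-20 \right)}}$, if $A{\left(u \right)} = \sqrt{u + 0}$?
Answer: $\sqrt{104 + 2 i \sqrt{5}} \approx 10.2 + 0.2192 i$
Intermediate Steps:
$A{\left(u \right)} = \sqrt{u}$
$\sqrt{104 + A{\left(-20 \right)}} = \sqrt{104 + \sqrt{-20}} = \sqrt{104 + 2 i \sqrt{5}}$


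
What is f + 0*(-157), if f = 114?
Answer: 114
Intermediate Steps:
f + 0*(-157) = 114 + 0*(-157) = 114 + 0 = 114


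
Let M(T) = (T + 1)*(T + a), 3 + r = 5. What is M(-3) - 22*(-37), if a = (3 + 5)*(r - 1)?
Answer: 804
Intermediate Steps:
r = 2 (r = -3 + 5 = 2)
a = 8 (a = (3 + 5)*(2 - 1) = 8*1 = 8)
M(T) = (1 + T)*(8 + T) (M(T) = (T + 1)*(T + 8) = (1 + T)*(8 + T))
M(-3) - 22*(-37) = (8 + (-3)**2 + 9*(-3)) - 22*(-37) = (8 + 9 - 27) + 814 = -10 + 814 = 804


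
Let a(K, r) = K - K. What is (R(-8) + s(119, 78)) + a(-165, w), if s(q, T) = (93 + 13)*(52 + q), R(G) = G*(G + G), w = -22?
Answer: 18254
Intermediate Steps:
a(K, r) = 0
R(G) = 2*G**2 (R(G) = G*(2*G) = 2*G**2)
s(q, T) = 5512 + 106*q (s(q, T) = 106*(52 + q) = 5512 + 106*q)
(R(-8) + s(119, 78)) + a(-165, w) = (2*(-8)**2 + (5512 + 106*119)) + 0 = (2*64 + (5512 + 12614)) + 0 = (128 + 18126) + 0 = 18254 + 0 = 18254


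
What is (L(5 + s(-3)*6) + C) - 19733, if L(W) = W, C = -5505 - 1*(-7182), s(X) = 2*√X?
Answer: -18051 + 12*I*√3 ≈ -18051.0 + 20.785*I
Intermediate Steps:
C = 1677 (C = -5505 + 7182 = 1677)
(L(5 + s(-3)*6) + C) - 19733 = ((5 + (2*√(-3))*6) + 1677) - 19733 = ((5 + (2*(I*√3))*6) + 1677) - 19733 = ((5 + (2*I*√3)*6) + 1677) - 19733 = ((5 + 12*I*√3) + 1677) - 19733 = (1682 + 12*I*√3) - 19733 = -18051 + 12*I*√3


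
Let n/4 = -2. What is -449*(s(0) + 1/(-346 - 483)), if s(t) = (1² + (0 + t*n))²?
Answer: -371772/829 ≈ -448.46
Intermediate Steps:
n = -8 (n = 4*(-2) = -8)
s(t) = (1 - 8*t)² (s(t) = (1² + (0 + t*(-8)))² = (1 + (0 - 8*t))² = (1 - 8*t)²)
-449*(s(0) + 1/(-346 - 483)) = -449*((-1 + 8*0)² + 1/(-346 - 483)) = -449*((-1 + 0)² + 1/(-829)) = -449*((-1)² - 1/829) = -449*(1 - 1/829) = -449*828/829 = -371772/829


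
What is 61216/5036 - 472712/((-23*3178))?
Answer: 856887492/46012673 ≈ 18.623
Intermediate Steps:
61216/5036 - 472712/((-23*3178)) = 61216*(1/5036) - 472712/(-73094) = 15304/1259 - 472712*(-1/73094) = 15304/1259 + 236356/36547 = 856887492/46012673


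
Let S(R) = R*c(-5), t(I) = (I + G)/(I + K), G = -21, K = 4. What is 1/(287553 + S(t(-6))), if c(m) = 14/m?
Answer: 5/1437576 ≈ 3.4781e-6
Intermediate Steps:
t(I) = (-21 + I)/(4 + I) (t(I) = (I - 21)/(I + 4) = (-21 + I)/(4 + I))
S(R) = -14*R/5 (S(R) = R*(14/(-5)) = R*(14*(-⅕)) = R*(-14/5) = -14*R/5)
1/(287553 + S(t(-6))) = 1/(287553 - 14*(-21 - 6)/(5*(4 - 6))) = 1/(287553 - 14*(-27)/(5*(-2))) = 1/(287553 - (-7)*(-27)/5) = 1/(287553 - 14/5*27/2) = 1/(287553 - 189/5) = 1/(1437576/5) = 5/1437576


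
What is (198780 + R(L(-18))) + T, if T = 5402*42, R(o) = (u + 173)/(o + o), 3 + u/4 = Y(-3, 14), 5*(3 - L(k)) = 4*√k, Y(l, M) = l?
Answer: 145580813/342 + 1490*I*√2/171 ≈ 4.2568e+5 + 12.323*I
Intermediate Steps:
L(k) = 3 - 4*√k/5
u = -24 (u = -12 + 4*(-3) = -12 - 12 = -24)
R(o) = 149/(2*o) (R(o) = (-24 + 173)/(o + o) = 149/((2*o)) = 149*(1/(2*o)) = 149/(2*o))
T = 226884
(198780 + R(L(-18))) + T = (198780 + 149/(2*(3 - 12*I*√2/5))) + 226884 = 425664 + 149/(2*(3 - 12*I*√2/5))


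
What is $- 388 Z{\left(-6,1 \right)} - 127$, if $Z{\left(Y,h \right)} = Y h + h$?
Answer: $1813$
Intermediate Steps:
$Z{\left(Y,h \right)} = h + Y h$
$- 388 Z{\left(-6,1 \right)} - 127 = - 388 \cdot 1 \left(1 - 6\right) - 127 = - 388 \cdot 1 \left(-5\right) - 127 = \left(-388\right) \left(-5\right) - 127 = 1940 - 127 = 1813$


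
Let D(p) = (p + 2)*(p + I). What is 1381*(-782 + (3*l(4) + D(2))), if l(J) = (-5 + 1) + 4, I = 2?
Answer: -1057846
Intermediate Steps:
D(p) = (2 + p)**2 (D(p) = (p + 2)*(p + 2) = (2 + p)*(2 + p) = (2 + p)**2)
l(J) = 0 (l(J) = -4 + 4 = 0)
1381*(-782 + (3*l(4) + D(2))) = 1381*(-782 + (3*0 + (4 + 2**2 + 4*2))) = 1381*(-782 + (0 + (4 + 4 + 8))) = 1381*(-782 + (0 + 16)) = 1381*(-782 + 16) = 1381*(-766) = -1057846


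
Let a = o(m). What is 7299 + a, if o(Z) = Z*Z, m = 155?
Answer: 31324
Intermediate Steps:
o(Z) = Z²
a = 24025 (a = 155² = 24025)
7299 + a = 7299 + 24025 = 31324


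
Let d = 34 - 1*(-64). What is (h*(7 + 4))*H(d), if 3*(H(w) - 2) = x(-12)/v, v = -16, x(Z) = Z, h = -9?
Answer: -891/4 ≈ -222.75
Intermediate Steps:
d = 98 (d = 34 + 64 = 98)
H(w) = 9/4 (H(w) = 2 + (-12/(-16))/3 = 2 + (-12*(-1/16))/3 = 2 + (⅓)*(¾) = 2 + ¼ = 9/4)
(h*(7 + 4))*H(d) = -9*(7 + 4)*(9/4) = -9*11*(9/4) = -99*9/4 = -891/4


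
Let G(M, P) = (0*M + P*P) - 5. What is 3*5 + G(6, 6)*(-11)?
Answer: -326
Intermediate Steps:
G(M, P) = -5 + P² (G(M, P) = (0 + P²) - 5 = P² - 5 = -5 + P²)
3*5 + G(6, 6)*(-11) = 3*5 + (-5 + 6²)*(-11) = 15 + (-5 + 36)*(-11) = 15 + 31*(-11) = 15 - 341 = -326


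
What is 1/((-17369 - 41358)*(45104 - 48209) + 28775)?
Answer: 1/182376110 ≈ 5.4832e-9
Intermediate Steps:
1/((-17369 - 41358)*(45104 - 48209) + 28775) = 1/(-58727*(-3105) + 28775) = 1/(182347335 + 28775) = 1/182376110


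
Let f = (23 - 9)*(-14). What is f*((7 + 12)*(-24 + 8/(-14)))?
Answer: 91504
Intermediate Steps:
f = -196 (f = 14*(-14) = -196)
f*((7 + 12)*(-24 + 8/(-14))) = -196*(7 + 12)*(-24 + 8/(-14)) = -3724*(-24 + 8*(-1/14)) = -3724*(-24 - 4/7) = -3724*(-172)/7 = -196*(-3268/7) = 91504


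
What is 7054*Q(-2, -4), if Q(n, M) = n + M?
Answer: -42324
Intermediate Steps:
Q(n, M) = M + n
7054*Q(-2, -4) = 7054*(-4 - 2) = 7054*(-6) = -42324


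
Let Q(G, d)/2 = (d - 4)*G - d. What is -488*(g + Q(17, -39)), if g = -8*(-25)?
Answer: 577792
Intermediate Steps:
Q(G, d) = -2*d + 2*G*(-4 + d) (Q(G, d) = 2*((d - 4)*G - d) = 2*((-4 + d)*G - d) = 2*(G*(-4 + d) - d) = 2*(-d + G*(-4 + d)) = -2*d + 2*G*(-4 + d))
g = 200
-488*(g + Q(17, -39)) = -488*(200 + (-8*17 - 2*(-39) + 2*17*(-39))) = -488*(200 + (-136 + 78 - 1326)) = -488*(200 - 1384) = -488*(-1184) = 577792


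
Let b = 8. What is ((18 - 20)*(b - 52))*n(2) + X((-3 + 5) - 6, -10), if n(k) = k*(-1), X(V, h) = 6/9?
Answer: -526/3 ≈ -175.33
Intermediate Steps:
X(V, h) = ⅔ (X(V, h) = 6*(⅑) = ⅔)
n(k) = -k
((18 - 20)*(b - 52))*n(2) + X((-3 + 5) - 6, -10) = ((18 - 20)*(8 - 52))*(-1*2) + ⅔ = -2*(-44)*(-2) + ⅔ = 88*(-2) + ⅔ = -176 + ⅔ = -526/3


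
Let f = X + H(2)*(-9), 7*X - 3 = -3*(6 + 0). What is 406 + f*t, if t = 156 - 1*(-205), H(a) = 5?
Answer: -116288/7 ≈ -16613.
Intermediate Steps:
X = -15/7 (X = 3/7 + (-3*(6 + 0))/7 = 3/7 + (-3*6)/7 = 3/7 + (⅐)*(-18) = 3/7 - 18/7 = -15/7 ≈ -2.1429)
t = 361 (t = 156 + 205 = 361)
f = -330/7 (f = -15/7 + 5*(-9) = -15/7 - 45 = -330/7 ≈ -47.143)
406 + f*t = 406 - 330/7*361 = 406 - 119130/7 = -116288/7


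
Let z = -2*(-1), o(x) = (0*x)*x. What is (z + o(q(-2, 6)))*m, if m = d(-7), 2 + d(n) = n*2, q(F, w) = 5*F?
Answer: -32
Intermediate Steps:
o(x) = 0 (o(x) = 0*x = 0)
z = 2
d(n) = -2 + 2*n (d(n) = -2 + n*2 = -2 + 2*n)
m = -16 (m = -2 + 2*(-7) = -2 - 14 = -16)
(z + o(q(-2, 6)))*m = (2 + 0)*(-16) = 2*(-16) = -32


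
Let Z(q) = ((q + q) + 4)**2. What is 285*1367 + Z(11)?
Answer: 390271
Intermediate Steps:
Z(q) = (4 + 2*q)**2 (Z(q) = (2*q + 4)**2 = (4 + 2*q)**2)
285*1367 + Z(11) = 285*1367 + 4*(2 + 11)**2 = 389595 + 4*13**2 = 389595 + 4*169 = 389595 + 676 = 390271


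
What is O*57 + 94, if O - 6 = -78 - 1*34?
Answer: -5948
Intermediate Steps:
O = -106 (O = 6 + (-78 - 1*34) = 6 + (-78 - 34) = 6 - 112 = -106)
O*57 + 94 = -106*57 + 94 = -6042 + 94 = -5948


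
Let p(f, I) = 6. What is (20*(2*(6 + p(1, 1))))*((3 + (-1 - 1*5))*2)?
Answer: -2880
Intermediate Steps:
(20*(2*(6 + p(1, 1))))*((3 + (-1 - 1*5))*2) = (20*(2*(6 + 6)))*((3 + (-1 - 1*5))*2) = (20*(2*12))*((3 + (-1 - 5))*2) = (20*24)*((3 - 6)*2) = 480*(-3*2) = 480*(-6) = -2880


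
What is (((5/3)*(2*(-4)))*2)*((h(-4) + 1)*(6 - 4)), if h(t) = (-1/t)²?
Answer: -170/3 ≈ -56.667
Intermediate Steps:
h(t) = t⁻²
(((5/3)*(2*(-4)))*2)*((h(-4) + 1)*(6 - 4)) = (((5/3)*(2*(-4)))*2)*(((-4)⁻² + 1)*(6 - 4)) = (((5*(⅓))*(-8))*2)*((1/16 + 1)*2) = (((5/3)*(-8))*2)*((17/16)*2) = -40/3*2*(17/8) = -80/3*17/8 = -170/3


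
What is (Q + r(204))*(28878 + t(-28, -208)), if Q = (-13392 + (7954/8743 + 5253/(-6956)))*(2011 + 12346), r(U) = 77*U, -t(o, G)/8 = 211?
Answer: -22707528544292574955/4344022 ≈ -5.2273e+12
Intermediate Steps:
t(o, G) = -1688 (t(o, G) = -8*211 = -1688)
Q = -1670421763762241/8688044 (Q = (-13392 + (7954*(1/8743) + 5253*(-1/6956)))*14357 = (-13392 + (7954/8743 - 5253/6956))*14357 = (-13392 + 9401045/60816308)*14357 = -814442595691/60816308*14357 = -1670421763762241/8688044 ≈ -1.9227e+8)
(Q + r(204))*(28878 + t(-28, -208)) = (-1670421763762241/8688044 + 77*204)*(28878 - 1688) = (-1670421763762241/8688044 + 15708)*27190 = -1670285291967089/8688044*27190 = -22707528544292574955/4344022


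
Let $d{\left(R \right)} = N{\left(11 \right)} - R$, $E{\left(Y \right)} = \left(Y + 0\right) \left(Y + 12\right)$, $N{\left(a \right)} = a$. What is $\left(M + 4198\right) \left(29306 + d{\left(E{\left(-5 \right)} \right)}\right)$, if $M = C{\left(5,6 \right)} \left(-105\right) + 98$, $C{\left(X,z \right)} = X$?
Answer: $110686392$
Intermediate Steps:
$E{\left(Y \right)} = Y \left(12 + Y\right)$
$d{\left(R \right)} = 11 - R$
$M = -427$ ($M = 5 \left(-105\right) + 98 = -525 + 98 = -427$)
$\left(M + 4198\right) \left(29306 + d{\left(E{\left(-5 \right)} \right)}\right) = \left(-427 + 4198\right) \left(29306 - \left(-11 - 5 \left(12 - 5\right)\right)\right) = 3771 \left(29306 - \left(-11 - 35\right)\right) = 3771 \left(29306 + \left(11 - -35\right)\right) = 3771 \left(29306 + \left(11 + 35\right)\right) = 3771 \left(29306 + 46\right) = 3771 \cdot 29352 = 110686392$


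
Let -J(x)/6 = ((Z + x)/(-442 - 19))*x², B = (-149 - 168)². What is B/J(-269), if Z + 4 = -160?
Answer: -46325429/187993878 ≈ -0.24642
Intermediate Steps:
Z = -164 (Z = -4 - 160 = -164)
B = 100489 (B = (-317)² = 100489)
J(x) = -6*x²*(164/461 - x/461) (J(x) = -6*(-164 + x)/(-442 - 19)*x² = -6*(-164 + x)/(-461)*x² = -6*(-164 + x)*(-1/461)*x² = -6*(164/461 - x/461)*x² = -6*x²*(164/461 - x/461))
B/J(-269) = 100489/(((6/461)*(-269)²*(-164 - 269))) = 100489/(((6/461)*72361*(-433))) = 100489/(-187993878/461) = 100489*(-461/187993878) = -46325429/187993878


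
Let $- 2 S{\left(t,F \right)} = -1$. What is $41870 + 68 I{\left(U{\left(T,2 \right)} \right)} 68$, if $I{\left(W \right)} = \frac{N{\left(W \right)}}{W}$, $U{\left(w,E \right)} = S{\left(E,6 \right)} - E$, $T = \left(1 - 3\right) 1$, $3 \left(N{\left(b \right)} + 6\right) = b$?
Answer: $\frac{185722}{3} \approx 61907.0$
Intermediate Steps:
$S{\left(t,F \right)} = \frac{1}{2}$ ($S{\left(t,F \right)} = \left(- \frac{1}{2}\right) \left(-1\right) = \frac{1}{2}$)
$N{\left(b \right)} = -6 + \frac{b}{3}$
$T = -2$ ($T = \left(-2\right) 1 = -2$)
$U{\left(w,E \right)} = \frac{1}{2} - E$
$I{\left(W \right)} = \frac{-6 + \frac{W}{3}}{W}$
$41870 + 68 I{\left(U{\left(T,2 \right)} \right)} 68 = 41870 + 68 \frac{-18 + \left(\frac{1}{2} - 2\right)}{3 \left(\frac{1}{2} - 2\right)} 68 = 41870 + 68 \frac{-18 - \frac{3}{2}}{3 \left(- \frac{3}{2}\right)} 68 = 41870 + 68 \cdot \frac{1}{3} \left(- \frac{2}{3}\right) \left(- \frac{39}{2}\right) 68 = 41870 + 68 \cdot \frac{13}{3} \cdot 68 = 41870 + \frac{884}{3} \cdot 68 = 41870 + \frac{60112}{3} = \frac{185722}{3}$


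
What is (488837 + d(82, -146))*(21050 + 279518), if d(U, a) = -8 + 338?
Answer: 147027946856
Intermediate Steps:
d(U, a) = 330
(488837 + d(82, -146))*(21050 + 279518) = (488837 + 330)*(21050 + 279518) = 489167*300568 = 147027946856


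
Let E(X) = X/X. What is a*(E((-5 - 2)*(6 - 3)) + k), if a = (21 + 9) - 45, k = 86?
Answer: -1305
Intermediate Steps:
E(X) = 1
a = -15 (a = 30 - 45 = -15)
a*(E((-5 - 2)*(6 - 3)) + k) = -15*(1 + 86) = -15*87 = -1305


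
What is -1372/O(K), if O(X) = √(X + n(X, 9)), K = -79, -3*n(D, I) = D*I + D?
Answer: -196*√1659/79 ≈ -101.05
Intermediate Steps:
n(D, I) = -D/3 - D*I/3 (n(D, I) = -(D*I + D)/3 = -(D + D*I)/3 = -D/3 - D*I/3)
O(X) = √21*√(-X)/3 (O(X) = √(X - X*(1 + 9)/3) = √(X - ⅓*X*10) = √(X - 10*X/3) = √(-7*X/3) = √21*√(-X)/3)
-1372/O(K) = -1372*√1659/553 = -196*√1659/79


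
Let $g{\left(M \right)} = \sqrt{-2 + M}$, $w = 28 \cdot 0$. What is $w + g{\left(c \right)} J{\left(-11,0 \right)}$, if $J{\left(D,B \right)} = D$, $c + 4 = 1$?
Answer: $- 11 i \sqrt{5} \approx - 24.597 i$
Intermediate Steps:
$c = -3$ ($c = -4 + 1 = -3$)
$w = 0$
$w + g{\left(c \right)} J{\left(-11,0 \right)} = 0 + \sqrt{-2 - 3} \left(-11\right) = 0 + \sqrt{-5} \left(-11\right) = 0 + i \sqrt{5} \left(-11\right) = 0 - 11 i \sqrt{5} = - 11 i \sqrt{5}$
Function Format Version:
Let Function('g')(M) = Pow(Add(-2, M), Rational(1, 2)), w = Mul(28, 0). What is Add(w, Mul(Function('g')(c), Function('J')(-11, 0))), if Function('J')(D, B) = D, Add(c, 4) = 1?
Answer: Mul(-11, I, Pow(5, Rational(1, 2))) ≈ Mul(-24.597, I)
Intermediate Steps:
c = -3 (c = Add(-4, 1) = -3)
w = 0
Add(w, Mul(Function('g')(c), Function('J')(-11, 0))) = Add(0, Mul(Pow(Add(-2, -3), Rational(1, 2)), -11)) = Add(0, Mul(Pow(-5, Rational(1, 2)), -11)) = Add(0, Mul(Mul(I, Pow(5, Rational(1, 2))), -11)) = Add(0, Mul(-11, I, Pow(5, Rational(1, 2)))) = Mul(-11, I, Pow(5, Rational(1, 2)))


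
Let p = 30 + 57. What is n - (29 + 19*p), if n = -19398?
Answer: -21080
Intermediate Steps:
p = 87
n - (29 + 19*p) = -19398 - (29 + 19*87) = -19398 - (29 + 1653) = -19398 - 1*1682 = -19398 - 1682 = -21080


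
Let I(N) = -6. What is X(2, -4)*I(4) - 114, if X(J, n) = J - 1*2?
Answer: -114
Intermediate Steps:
X(J, n) = -2 + J (X(J, n) = J - 2 = -2 + J)
X(2, -4)*I(4) - 114 = (-2 + 2)*(-6) - 114 = 0*(-6) - 114 = 0 - 114 = -114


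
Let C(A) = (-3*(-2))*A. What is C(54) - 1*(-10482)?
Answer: 10806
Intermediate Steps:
C(A) = 6*A
C(54) - 1*(-10482) = 6*54 - 1*(-10482) = 324 + 10482 = 10806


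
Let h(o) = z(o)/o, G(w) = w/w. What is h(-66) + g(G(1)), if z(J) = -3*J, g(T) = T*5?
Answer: 2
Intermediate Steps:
G(w) = 1
g(T) = 5*T
h(o) = -3 (h(o) = (-3*o)/o = -3)
h(-66) + g(G(1)) = -3 + 5*1 = -3 + 5 = 2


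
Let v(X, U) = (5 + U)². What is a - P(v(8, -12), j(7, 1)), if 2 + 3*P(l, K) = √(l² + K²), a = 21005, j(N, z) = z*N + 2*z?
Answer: 63017/3 - √2482/3 ≈ 20989.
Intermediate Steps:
j(N, z) = 2*z + N*z (j(N, z) = N*z + 2*z = 2*z + N*z)
P(l, K) = -⅔ + √(K² + l²)/3 (P(l, K) = -⅔ + √(l² + K²)/3 = -⅔ + √(K² + l²)/3)
a - P(v(8, -12), j(7, 1)) = 21005 - (-⅔ + √((1*(2 + 7))² + ((5 - 12)²)²)/3) = 21005 - (-⅔ + √((1*9)² + ((-7)²)²)/3) = 21005 - (-⅔ + √(9² + 49²)/3) = 21005 - (-⅔ + √(81 + 2401)/3) = 21005 - (-⅔ + √2482/3) = 21005 + (⅔ - √2482/3) = 63017/3 - √2482/3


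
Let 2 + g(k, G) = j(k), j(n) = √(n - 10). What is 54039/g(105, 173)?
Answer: 108078/91 + 54039*√95/91 ≈ 6975.7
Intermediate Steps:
j(n) = √(-10 + n)
g(k, G) = -2 + √(-10 + k)
54039/g(105, 173) = 54039/(-2 + √(-10 + 105)) = 54039/(-2 + √95)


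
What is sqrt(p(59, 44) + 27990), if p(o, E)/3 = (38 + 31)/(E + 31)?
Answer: sqrt(699819)/5 ≈ 167.31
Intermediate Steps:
p(o, E) = 207/(31 + E) (p(o, E) = 3*((38 + 31)/(E + 31)) = 3*(69/(31 + E)) = 207/(31 + E))
sqrt(p(59, 44) + 27990) = sqrt(207/(31 + 44) + 27990) = sqrt(207/75 + 27990) = sqrt(207*(1/75) + 27990) = sqrt(69/25 + 27990) = sqrt(699819/25) = sqrt(699819)/5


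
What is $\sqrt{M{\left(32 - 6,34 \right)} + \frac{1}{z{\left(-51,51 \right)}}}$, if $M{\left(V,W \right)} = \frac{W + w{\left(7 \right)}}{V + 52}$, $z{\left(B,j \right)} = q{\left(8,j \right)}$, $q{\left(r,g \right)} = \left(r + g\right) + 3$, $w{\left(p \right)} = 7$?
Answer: $\frac{\sqrt{791895}}{1209} \approx 0.73605$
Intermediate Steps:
$q{\left(r,g \right)} = 3 + g + r$ ($q{\left(r,g \right)} = \left(g + r\right) + 3 = 3 + g + r$)
$z{\left(B,j \right)} = 11 + j$ ($z{\left(B,j \right)} = 3 + j + 8 = 11 + j$)
$M{\left(V,W \right)} = \frac{7 + W}{52 + V}$ ($M{\left(V,W \right)} = \frac{W + 7}{V + 52} = \frac{7 + W}{52 + V}$)
$\sqrt{M{\left(32 - 6,34 \right)} + \frac{1}{z{\left(-51,51 \right)}}} = \sqrt{\frac{7 + 34}{52 + \left(32 - 6\right)} + \frac{1}{11 + 51}} = \sqrt{\frac{1}{52 + 26} \cdot 41 + \frac{1}{62}} = \sqrt{\frac{1}{78} \cdot 41 + \frac{1}{62}} = \sqrt{\frac{41}{78} + \frac{1}{62}} = \sqrt{\frac{655}{1209}} = \frac{\sqrt{791895}}{1209}$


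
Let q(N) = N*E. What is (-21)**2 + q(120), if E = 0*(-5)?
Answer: 441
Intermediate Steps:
E = 0
q(N) = 0 (q(N) = N*0 = 0)
(-21)**2 + q(120) = (-21)**2 + 0 = 441 + 0 = 441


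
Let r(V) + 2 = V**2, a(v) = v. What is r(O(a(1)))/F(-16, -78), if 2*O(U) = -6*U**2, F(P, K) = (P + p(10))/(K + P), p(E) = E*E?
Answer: -47/6 ≈ -7.8333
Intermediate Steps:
p(E) = E**2
F(P, K) = (100 + P)/(K + P) (F(P, K) = (P + 10**2)/(K + P) = (P + 100)/(K + P) = (100 + P)/(K + P))
O(U) = -3*U**2 (O(U) = (-6*U**2)/2 = -3*U**2)
r(V) = -2 + V**2
r(O(a(1)))/F(-16, -78) = (-2 + (-3*1**2)**2)/(((100 - 16)/(-78 - 16))) = (-2 + (-3*1)**2)/((84/(-94))) = (-2 + (-3)**2)/((-1/94*84)) = (-2 + 9)/(-42/47) = 7*(-47/42) = -47/6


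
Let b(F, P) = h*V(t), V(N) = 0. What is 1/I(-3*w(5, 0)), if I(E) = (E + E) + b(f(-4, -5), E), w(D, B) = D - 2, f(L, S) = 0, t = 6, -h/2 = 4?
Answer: -1/18 ≈ -0.055556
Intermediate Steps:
h = -8 (h = -2*4 = -8)
b(F, P) = 0 (b(F, P) = -8*0 = 0)
w(D, B) = -2 + D
I(E) = 2*E (I(E) = (E + E) + 0 = 2*E + 0 = 2*E)
1/I(-3*w(5, 0)) = 1/(2*(-3*(-2 + 5))) = 1/(2*(-3*3)) = 1/(2*(-9)) = 1/(-18) = -1/18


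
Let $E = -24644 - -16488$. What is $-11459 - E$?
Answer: $-3303$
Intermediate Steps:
$E = -8156$ ($E = -24644 + 16488 = -8156$)
$-11459 - E = -11459 - -8156 = -11459 + 8156 = -3303$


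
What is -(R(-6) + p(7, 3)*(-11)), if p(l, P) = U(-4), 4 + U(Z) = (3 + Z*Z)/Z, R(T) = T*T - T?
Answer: -553/4 ≈ -138.25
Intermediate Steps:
R(T) = T**2 - T
U(Z) = -4 + (3 + Z**2)/Z (U(Z) = -4 + (3 + Z*Z)/Z = -4 + (3 + Z**2)/Z)
p(l, P) = -35/4 (p(l, P) = -4 - 4 + 3/(-4) = -4 - 4 + 3*(-1/4) = -4 - 4 - 3/4 = -35/4)
-(R(-6) + p(7, 3)*(-11)) = -(-6*(-1 - 6) - 35/4*(-11)) = -(-6*(-7) + 385/4) = -(42 + 385/4) = -1*553/4 = -553/4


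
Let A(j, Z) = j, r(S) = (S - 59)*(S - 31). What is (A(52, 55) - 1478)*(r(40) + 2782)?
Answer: -3723286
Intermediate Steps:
r(S) = (-59 + S)*(-31 + S)
(A(52, 55) - 1478)*(r(40) + 2782) = (52 - 1478)*((1829 + 40² - 90*40) + 2782) = -1426*((1829 + 1600 - 3600) + 2782) = -1426*(-171 + 2782) = -1426*2611 = -3723286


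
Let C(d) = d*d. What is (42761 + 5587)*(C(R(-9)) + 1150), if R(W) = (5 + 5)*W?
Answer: 447219000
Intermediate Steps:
R(W) = 10*W
C(d) = d**2
(42761 + 5587)*(C(R(-9)) + 1150) = (42761 + 5587)*((10*(-9))**2 + 1150) = 48348*((-90)**2 + 1150) = 48348*(8100 + 1150) = 48348*9250 = 447219000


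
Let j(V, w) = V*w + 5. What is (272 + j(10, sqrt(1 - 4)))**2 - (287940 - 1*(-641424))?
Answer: -852935 + 5540*I*sqrt(3) ≈ -8.5294e+5 + 9595.6*I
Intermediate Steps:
j(V, w) = 5 + V*w
(272 + j(10, sqrt(1 - 4)))**2 - (287940 - 1*(-641424)) = (272 + (5 + 10*sqrt(1 - 4)))**2 - (287940 - 1*(-641424)) = (272 + (5 + 10*sqrt(-3)))**2 - (287940 + 641424) = (272 + (5 + 10*(I*sqrt(3))))**2 - 1*929364 = (272 + (5 + 10*I*sqrt(3)))**2 - 929364 = (277 + 10*I*sqrt(3))**2 - 929364 = -929364 + (277 + 10*I*sqrt(3))**2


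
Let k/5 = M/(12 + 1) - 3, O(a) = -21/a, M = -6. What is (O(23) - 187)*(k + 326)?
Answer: -17344186/299 ≈ -58007.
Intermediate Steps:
k = -225/13 (k = 5*(-6/(12 + 1) - 3) = 5*(-6/13 - 3) = 5*(-45/13) = -225/13 ≈ -17.308)
(O(23) - 187)*(k + 326) = (-21/23 - 187)*(-225/13 + 326) = (-21*1/23 - 187)*(4013/13) = (-21/23 - 187)*(4013/13) = -4322/23*4013/13 = -17344186/299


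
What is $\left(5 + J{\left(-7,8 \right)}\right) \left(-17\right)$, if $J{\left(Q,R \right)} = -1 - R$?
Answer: $68$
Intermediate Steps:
$\left(5 + J{\left(-7,8 \right)}\right) \left(-17\right) = \left(5 - 9\right) \left(-17\right) = \left(-4\right) \left(-17\right) = 68$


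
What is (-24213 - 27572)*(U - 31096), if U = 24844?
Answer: 323759820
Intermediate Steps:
(-24213 - 27572)*(U - 31096) = (-24213 - 27572)*(24844 - 31096) = -51785*(-6252) = 323759820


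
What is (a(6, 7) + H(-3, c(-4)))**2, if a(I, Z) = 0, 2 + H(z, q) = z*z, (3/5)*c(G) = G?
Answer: 49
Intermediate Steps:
c(G) = 5*G/3
H(z, q) = -2 + z**2 (H(z, q) = -2 + z*z = -2 + z**2)
(a(6, 7) + H(-3, c(-4)))**2 = (0 + (-2 + (-3)**2))**2 = (0 + (-2 + 9))**2 = (0 + 7)**2 = 7**2 = 49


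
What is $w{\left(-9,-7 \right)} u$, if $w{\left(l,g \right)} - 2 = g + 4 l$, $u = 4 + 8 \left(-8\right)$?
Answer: $2460$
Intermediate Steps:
$u = -60$ ($u = 4 - 64 = -60$)
$w{\left(l,g \right)} = 2 + g + 4 l$ ($w{\left(l,g \right)} = 2 + \left(g + 4 l\right) = 2 + g + 4 l$)
$w{\left(-9,-7 \right)} u = \left(2 - 7 + 4 \left(-9\right)\right) \left(-60\right) = \left(2 - 7 - 36\right) \left(-60\right) = \left(-41\right) \left(-60\right) = 2460$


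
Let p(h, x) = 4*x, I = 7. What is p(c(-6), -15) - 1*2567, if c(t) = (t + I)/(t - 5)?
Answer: -2627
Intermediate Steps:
c(t) = (7 + t)/(-5 + t) (c(t) = (t + 7)/(t - 5) = (7 + t)/(-5 + t))
p(c(-6), -15) - 1*2567 = 4*(-15) - 1*2567 = -60 - 2567 = -2627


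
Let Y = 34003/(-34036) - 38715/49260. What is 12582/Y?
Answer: -14649409233/2078258 ≈ -7048.9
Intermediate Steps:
Y = -12469548/6985889 (Y = 34003*(-1/34036) - 38715*1/49260 = -34003/34036 - 2581/3284 = -12469548/6985889 ≈ -1.7850)
12582/Y = 12582/(-12469548/6985889) = 12582*(-6985889/12469548) = -14649409233/2078258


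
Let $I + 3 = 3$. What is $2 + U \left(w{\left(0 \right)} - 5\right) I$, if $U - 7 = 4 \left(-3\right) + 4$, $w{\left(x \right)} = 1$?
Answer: $2$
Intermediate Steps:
$I = 0$ ($I = -3 + 3 = 0$)
$U = -1$ ($U = 7 + \left(4 \left(-3\right) + 4\right) = 7 + \left(-12 + 4\right) = 7 - 8 = -1$)
$2 + U \left(w{\left(0 \right)} - 5\right) I = 2 + - (1 - 5) 0 = 2 + \left(-1\right) \left(-4\right) 0 = 2 + 4 \cdot 0 = 2 + 0 = 2$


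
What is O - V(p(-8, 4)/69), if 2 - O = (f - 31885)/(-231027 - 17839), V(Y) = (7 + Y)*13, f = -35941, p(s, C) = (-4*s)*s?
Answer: -352370026/8585877 ≈ -41.041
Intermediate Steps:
p(s, C) = -4*s²
V(Y) = 91 + 13*Y
O = 214953/124433 (O = 2 - (-35941 - 31885)/(-231027 - 17839) = 2 - (-67826)/(-248866) = 2 - (-67826)*(-1)/248866 = 2 - 1*33913/124433 = 2 - 33913/124433 = 214953/124433 ≈ 1.7275)
O - V(p(-8, 4)/69) = 214953/124433 - (91 + 13*(-4*(-8)²/69)) = 214953/124433 - (91 + 13*(-4*64*(1/69))) = 214953/124433 - (91 + 13*(-256*1/69)) = 214953/124433 - (91 + 13*(-256/69)) = 214953/124433 - (91 - 3328/69) = 214953/124433 - 1*2951/69 = 214953/124433 - 2951/69 = -352370026/8585877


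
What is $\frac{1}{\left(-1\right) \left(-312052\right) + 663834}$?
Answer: $\frac{1}{975886} \approx 1.0247 \cdot 10^{-6}$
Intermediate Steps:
$\frac{1}{\left(-1\right) \left(-312052\right) + 663834} = \frac{1}{312052 + 663834} = \frac{1}{975886}$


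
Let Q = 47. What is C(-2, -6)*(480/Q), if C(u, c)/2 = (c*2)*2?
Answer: -23040/47 ≈ -490.21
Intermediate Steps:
C(u, c) = 8*c (C(u, c) = 2*((c*2)*2) = 2*((2*c)*2) = 2*(4*c) = 8*c)
C(-2, -6)*(480/Q) = (8*(-6))*(480/47) = -23040/47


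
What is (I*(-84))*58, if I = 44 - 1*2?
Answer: -204624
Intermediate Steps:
I = 42 (I = 44 - 2 = 42)
(I*(-84))*58 = (42*(-84))*58 = -3528*58 = -204624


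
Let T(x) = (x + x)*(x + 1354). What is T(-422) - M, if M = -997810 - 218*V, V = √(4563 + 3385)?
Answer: 211202 + 436*√1987 ≈ 2.3064e+5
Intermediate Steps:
V = 2*√1987 (V = √7948 = 2*√1987 ≈ 89.152)
T(x) = 2*x*(1354 + x) (T(x) = (2*x)*(1354 + x) = 2*x*(1354 + x))
M = -997810 - 436*√1987 (M = -997810 - 218*2*√1987 = -997810 - 436*√1987 ≈ -1.0172e+6)
T(-422) - M = 2*(-422)*(1354 - 422) - (-997810 - 436*√1987) = 2*(-422)*932 + (997810 + 436*√1987) = -786608 + (997810 + 436*√1987) = 211202 + 436*√1987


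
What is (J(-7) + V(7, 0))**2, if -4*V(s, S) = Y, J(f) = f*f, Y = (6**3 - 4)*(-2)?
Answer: 24025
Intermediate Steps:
Y = -424 (Y = (216 - 4)*(-2) = 212*(-2) = -424)
J(f) = f**2
V(s, S) = 106 (V(s, S) = -1/4*(-424) = 106)
(J(-7) + V(7, 0))**2 = ((-7)**2 + 106)**2 = (49 + 106)**2 = 155**2 = 24025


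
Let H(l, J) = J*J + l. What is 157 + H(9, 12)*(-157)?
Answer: -23864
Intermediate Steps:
H(l, J) = l + J² (H(l, J) = J² + l = l + J²)
157 + H(9, 12)*(-157) = 157 + (9 + 12²)*(-157) = 157 + (9 + 144)*(-157) = 157 + 153*(-157) = 157 - 24021 = -23864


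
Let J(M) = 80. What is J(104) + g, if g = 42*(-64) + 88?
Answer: -2520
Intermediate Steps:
g = -2600 (g = -2688 + 88 = -2600)
J(104) + g = 80 - 2600 = -2520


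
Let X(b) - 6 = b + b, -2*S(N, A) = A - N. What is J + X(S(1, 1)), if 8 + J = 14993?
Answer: 14991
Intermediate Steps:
J = 14985 (J = -8 + 14993 = 14985)
S(N, A) = N/2 - A/2 (S(N, A) = -(A - N)/2 = N/2 - A/2)
X(b) = 6 + 2*b (X(b) = 6 + (b + b) = 6 + 2*b)
J + X(S(1, 1)) = 14985 + (6 + 2*((½)*1 - ½*1)) = 14985 + (6 + 2*(½ - ½)) = 14985 + (6 + 2*0) = 14985 + (6 + 0) = 14985 + 6 = 14991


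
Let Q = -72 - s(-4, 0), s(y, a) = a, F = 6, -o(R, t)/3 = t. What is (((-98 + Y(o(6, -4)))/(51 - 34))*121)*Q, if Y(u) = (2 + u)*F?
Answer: 121968/17 ≈ 7174.6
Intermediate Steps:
o(R, t) = -3*t
Y(u) = 12 + 6*u (Y(u) = (2 + u)*6 = 12 + 6*u)
Q = -72 (Q = -72 - 1*0 = -72 + 0 = -72)
(((-98 + Y(o(6, -4)))/(51 - 34))*121)*Q = (((-98 + (12 + 6*(-3*(-4))))/(51 - 34))*121)*(-72) = (((-98 + (12 + 6*12))/17)*121)*(-72) = (((-98 + (12 + 72))*(1/17))*121)*(-72) = (((-98 + 84)*(1/17))*121)*(-72) = (-14*1/17*121)*(-72) = -14/17*121*(-72) = -1694/17*(-72) = 121968/17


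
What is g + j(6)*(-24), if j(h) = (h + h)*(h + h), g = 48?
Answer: -3408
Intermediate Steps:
j(h) = 4*h² (j(h) = (2*h)*(2*h) = 4*h²)
g + j(6)*(-24) = 48 + (4*6²)*(-24) = 48 + (4*36)*(-24) = 48 + 144*(-24) = 48 - 3456 = -3408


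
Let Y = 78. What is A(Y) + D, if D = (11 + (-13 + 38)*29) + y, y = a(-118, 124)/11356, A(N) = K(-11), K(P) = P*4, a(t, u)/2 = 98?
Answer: 1964637/2839 ≈ 692.02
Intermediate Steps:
a(t, u) = 196 (a(t, u) = 2*98 = 196)
K(P) = 4*P
A(N) = -44 (A(N) = 4*(-11) = -44)
y = 49/2839 (y = 196/11356 = 196*(1/11356) = 49/2839 ≈ 0.017260)
D = 2089553/2839 (D = (11 + (-13 + 38)*29) + 49/2839 = (11 + 25*29) + 49/2839 = (11 + 725) + 49/2839 = 736 + 49/2839 = 2089553/2839 ≈ 736.02)
A(Y) + D = -44 + 2089553/2839 = 1964637/2839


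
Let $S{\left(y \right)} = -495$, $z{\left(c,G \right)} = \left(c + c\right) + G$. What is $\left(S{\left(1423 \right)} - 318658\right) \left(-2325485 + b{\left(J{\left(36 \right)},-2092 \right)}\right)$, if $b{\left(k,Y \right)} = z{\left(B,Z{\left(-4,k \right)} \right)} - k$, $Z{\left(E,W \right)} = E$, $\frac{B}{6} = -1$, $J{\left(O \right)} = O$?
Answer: $742202110161$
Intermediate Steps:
$B = -6$ ($B = 6 \left(-1\right) = -6$)
$z{\left(c,G \right)} = G + 2 c$ ($z{\left(c,G \right)} = 2 c + G = G + 2 c$)
$b{\left(k,Y \right)} = -16 - k$ ($b{\left(k,Y \right)} = \left(-4 + 2 \left(-6\right)\right) - k = \left(-4 - 12\right) - k = -16 - k$)
$\left(S{\left(1423 \right)} - 318658\right) \left(-2325485 + b{\left(J{\left(36 \right)},-2092 \right)}\right) = \left(-495 - 318658\right) \left(-2325485 - 52\right) = - 319153 \left(-2325485 - 52\right) = \left(-319153\right) \left(-2325537\right) = 742202110161$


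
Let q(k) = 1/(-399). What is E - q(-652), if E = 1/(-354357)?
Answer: 117986/47129481 ≈ 0.0025034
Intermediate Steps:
E = -1/354357 ≈ -2.8220e-6
q(k) = -1/399
E - q(-652) = -1/354357 - 1*(-1/399) = -1/354357 + 1/399 = 117986/47129481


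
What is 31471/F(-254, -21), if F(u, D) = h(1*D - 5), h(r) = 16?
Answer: 31471/16 ≈ 1966.9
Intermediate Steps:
F(u, D) = 16
31471/F(-254, -21) = 31471/16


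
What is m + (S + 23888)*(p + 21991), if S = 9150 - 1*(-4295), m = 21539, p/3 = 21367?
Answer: 3214094175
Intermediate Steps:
p = 64101 (p = 3*21367 = 64101)
S = 13445 (S = 9150 + 4295 = 13445)
m + (S + 23888)*(p + 21991) = 21539 + (13445 + 23888)*(64101 + 21991) = 21539 + 37333*86092 = 21539 + 3214072636 = 3214094175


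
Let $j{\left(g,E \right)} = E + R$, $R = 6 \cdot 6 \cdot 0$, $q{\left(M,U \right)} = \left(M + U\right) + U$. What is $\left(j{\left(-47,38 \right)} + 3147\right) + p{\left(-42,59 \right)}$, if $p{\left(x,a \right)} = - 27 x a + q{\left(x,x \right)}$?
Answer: $69965$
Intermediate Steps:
$q{\left(M,U \right)} = M + 2 U$
$p{\left(x,a \right)} = 3 x - 27 a x$ ($p{\left(x,a \right)} = - 27 x a + \left(x + 2 x\right) = - 27 a x + 3 x = 3 x - 27 a x$)
$R = 0$ ($R = 36 \cdot 0 = 0$)
$j{\left(g,E \right)} = E$ ($j{\left(g,E \right)} = E + 0 = E$)
$\left(j{\left(-47,38 \right)} + 3147\right) + p{\left(-42,59 \right)} = \left(38 + 3147\right) + 3 \left(-42\right) \left(1 - 531\right) = 3185 + 3 \left(-42\right) \left(1 - 531\right) = 3185 + 3 \left(-42\right) \left(-530\right) = 3185 + 66780 = 69965$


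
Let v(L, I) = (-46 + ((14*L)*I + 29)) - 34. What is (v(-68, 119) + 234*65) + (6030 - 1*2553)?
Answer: -94652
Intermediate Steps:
v(L, I) = -51 + 14*I*L (v(L, I) = (-46 + (14*I*L + 29)) - 34 = (-46 + (29 + 14*I*L)) - 34 = (-17 + 14*I*L) - 34 = -51 + 14*I*L)
(v(-68, 119) + 234*65) + (6030 - 1*2553) = ((-51 + 14*119*(-68)) + 234*65) + (6030 - 1*2553) = ((-51 - 113288) + 15210) + (6030 - 2553) = (-113339 + 15210) + 3477 = -98129 + 3477 = -94652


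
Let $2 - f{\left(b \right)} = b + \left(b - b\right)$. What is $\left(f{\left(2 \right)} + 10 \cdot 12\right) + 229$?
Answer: $349$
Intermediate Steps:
$f{\left(b \right)} = 2 - b$ ($f{\left(b \right)} = 2 - \left(b + \left(b - b\right)\right) = 2 - \left(b + 0\right) = 2 - b$)
$\left(f{\left(2 \right)} + 10 \cdot 12\right) + 229 = \left(\left(2 - 2\right) + 10 \cdot 12\right) + 229 = \left(\left(2 - 2\right) + 120\right) + 229 = \left(0 + 120\right) + 229 = 120 + 229 = 349$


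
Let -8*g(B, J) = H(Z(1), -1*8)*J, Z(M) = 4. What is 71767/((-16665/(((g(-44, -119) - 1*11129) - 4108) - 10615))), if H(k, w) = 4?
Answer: 246806713/2222 ≈ 1.1107e+5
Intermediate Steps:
g(B, J) = -J/2
71767/((-16665/(((g(-44, -119) - 1*11129) - 4108) - 10615))) = 71767/((-16665/(((-½*(-119) - 1*11129) - 4108) - 10615))) = 71767/((-16665/(((119/2 - 11129) - 4108) - 10615))) = 71767/((-16665/((-22139/2 - 4108) - 10615))) = 71767/((-16665/(-30355/2 - 10615))) = 71767/((-16665/(-51585/2))) = 71767/((-16665*(-2/51585))) = 71767/(2222/3439) = 71767*(3439/2222) = 246806713/2222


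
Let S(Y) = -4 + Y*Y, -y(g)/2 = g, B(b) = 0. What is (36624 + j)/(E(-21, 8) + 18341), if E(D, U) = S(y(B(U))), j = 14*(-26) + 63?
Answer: 36323/18337 ≈ 1.9809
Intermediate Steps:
j = -301 (j = -364 + 63 = -301)
y(g) = -2*g
S(Y) = -4 + Y²
E(D, U) = -4 (E(D, U) = -4 + (-2*0)² = -4 + 0² = -4 + 0 = -4)
(36624 + j)/(E(-21, 8) + 18341) = (36624 - 301)/(-4 + 18341) = 36323/18337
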